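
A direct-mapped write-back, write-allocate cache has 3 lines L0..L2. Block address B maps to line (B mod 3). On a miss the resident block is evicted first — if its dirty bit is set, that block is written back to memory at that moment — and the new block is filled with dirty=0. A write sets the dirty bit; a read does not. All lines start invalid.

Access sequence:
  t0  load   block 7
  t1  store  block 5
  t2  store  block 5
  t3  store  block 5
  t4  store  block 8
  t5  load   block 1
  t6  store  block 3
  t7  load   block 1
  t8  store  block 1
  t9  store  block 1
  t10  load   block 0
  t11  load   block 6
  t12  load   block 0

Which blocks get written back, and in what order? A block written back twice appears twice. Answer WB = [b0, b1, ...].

WB = [5, 3]

0: R B7 -> L1 miss  d=-]
1: W B5 -> L2 miss  d=D]
2: W B5 -> L2 hit  d=D]
3: W B5 -> L2 hit  d=D]
4: W B8 -> L2 miss wb->B5  d=D]
5: R B1 -> L1 miss  d=-]
6: W B3 -> L0 miss  d=D]
7: R B1 -> L1 hit  d=-]
8: W B1 -> L1 hit  d=D]
9: W B1 -> L1 hit  d=D]
10: R B0 -> L0 miss wb->B3  d=-]
11: R B6 -> L0 miss  d=-]
12: R B0 -> L0 miss  d=-]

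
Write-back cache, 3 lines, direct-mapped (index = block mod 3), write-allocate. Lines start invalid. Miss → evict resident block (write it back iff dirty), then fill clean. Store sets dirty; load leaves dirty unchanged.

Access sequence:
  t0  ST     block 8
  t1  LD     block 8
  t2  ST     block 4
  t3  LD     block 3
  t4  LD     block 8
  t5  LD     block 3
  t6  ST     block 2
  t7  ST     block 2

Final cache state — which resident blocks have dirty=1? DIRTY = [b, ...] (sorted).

DIRTY = [2, 4]

0: W B8 → L2 miss [D]
1: R B8 → L2 hit [D]
2: W B4 → L1 miss [D]
3: R B3 → L0 miss [-]
4: R B8 → L2 hit [D]
5: R B3 → L0 hit [-]
6: W B2 → L2 miss wb→B8 [D]
7: W B2 → L2 hit [D]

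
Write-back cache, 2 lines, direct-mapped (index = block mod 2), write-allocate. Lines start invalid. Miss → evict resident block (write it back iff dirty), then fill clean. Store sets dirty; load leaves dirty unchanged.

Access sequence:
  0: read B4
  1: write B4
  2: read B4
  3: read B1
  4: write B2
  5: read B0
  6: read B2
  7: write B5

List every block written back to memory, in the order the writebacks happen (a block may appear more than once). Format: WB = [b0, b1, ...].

0: R B4 -> L0 miss  d=-]
1: W B4 -> L0 hit  d=D]
2: R B4 -> L0 hit  d=D]
3: R B1 -> L1 miss  d=-]
4: W B2 -> L0 miss wb->B4  d=D]
5: R B0 -> L0 miss wb->B2  d=-]
6: R B2 -> L0 miss  d=-]
7: W B5 -> L1 miss  d=D]

WB = [4, 2]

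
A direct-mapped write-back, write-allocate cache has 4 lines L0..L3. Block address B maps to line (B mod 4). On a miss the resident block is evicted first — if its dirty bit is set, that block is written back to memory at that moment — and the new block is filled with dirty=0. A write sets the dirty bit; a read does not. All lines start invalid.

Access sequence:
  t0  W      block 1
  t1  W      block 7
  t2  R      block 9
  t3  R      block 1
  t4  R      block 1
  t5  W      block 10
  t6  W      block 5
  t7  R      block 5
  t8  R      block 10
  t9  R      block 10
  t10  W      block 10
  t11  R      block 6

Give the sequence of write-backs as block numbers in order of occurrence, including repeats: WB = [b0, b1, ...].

WB = [1, 10]

0: W B1 -> L1 miss  d=D]
1: W B7 -> L3 miss  d=D]
2: R B9 -> L1 miss wb->B1  d=-]
3: R B1 -> L1 miss  d=-]
4: R B1 -> L1 hit  d=-]
5: W B10 -> L2 miss  d=D]
6: W B5 -> L1 miss  d=D]
7: R B5 -> L1 hit  d=D]
8: R B10 -> L2 hit  d=D]
9: R B10 -> L2 hit  d=D]
10: W B10 -> L2 hit  d=D]
11: R B6 -> L2 miss wb->B10  d=-]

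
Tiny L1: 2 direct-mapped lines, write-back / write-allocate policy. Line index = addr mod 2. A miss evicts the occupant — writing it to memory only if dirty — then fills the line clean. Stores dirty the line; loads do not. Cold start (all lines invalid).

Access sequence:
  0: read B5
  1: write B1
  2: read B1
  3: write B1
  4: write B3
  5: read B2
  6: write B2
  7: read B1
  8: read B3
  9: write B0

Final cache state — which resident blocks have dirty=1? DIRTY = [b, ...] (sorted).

0: R B5 → L1 miss [-]
1: W B1 → L1 miss [D]
2: R B1 → L1 hit [D]
3: W B1 → L1 hit [D]
4: W B3 → L1 miss wb→B1 [D]
5: R B2 → L0 miss [-]
6: W B2 → L0 hit [D]
7: R B1 → L1 miss wb→B3 [-]
8: R B3 → L1 miss [-]
9: W B0 → L0 miss wb→B2 [D]

DIRTY = [0]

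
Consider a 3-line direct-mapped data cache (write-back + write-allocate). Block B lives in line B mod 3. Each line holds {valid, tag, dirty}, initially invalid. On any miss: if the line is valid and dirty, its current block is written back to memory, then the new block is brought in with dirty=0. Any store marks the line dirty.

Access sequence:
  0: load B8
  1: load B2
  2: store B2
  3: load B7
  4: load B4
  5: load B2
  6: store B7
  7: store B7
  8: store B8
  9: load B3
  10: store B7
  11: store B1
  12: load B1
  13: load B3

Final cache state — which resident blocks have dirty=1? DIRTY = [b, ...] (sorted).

0: R B8 → L2 miss [-]
1: R B2 → L2 miss [-]
2: W B2 → L2 hit [D]
3: R B7 → L1 miss [-]
4: R B4 → L1 miss [-]
5: R B2 → L2 hit [D]
6: W B7 → L1 miss [D]
7: W B7 → L1 hit [D]
8: W B8 → L2 miss wb→B2 [D]
9: R B3 → L0 miss [-]
10: W B7 → L1 hit [D]
11: W B1 → L1 miss wb→B7 [D]
12: R B1 → L1 hit [D]
13: R B3 → L0 hit [-]

DIRTY = [1, 8]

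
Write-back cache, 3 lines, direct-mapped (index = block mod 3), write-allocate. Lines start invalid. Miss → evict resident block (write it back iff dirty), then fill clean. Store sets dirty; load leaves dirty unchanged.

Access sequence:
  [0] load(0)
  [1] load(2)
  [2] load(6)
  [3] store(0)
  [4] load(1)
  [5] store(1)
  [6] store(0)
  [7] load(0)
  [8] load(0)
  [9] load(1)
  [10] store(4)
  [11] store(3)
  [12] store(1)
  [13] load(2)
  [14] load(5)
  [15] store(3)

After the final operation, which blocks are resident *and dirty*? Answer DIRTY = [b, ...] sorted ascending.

DIRTY = [1, 3]

0: R B0 -> L0 miss  d=-]
1: R B2 -> L2 miss  d=-]
2: R B6 -> L0 miss  d=-]
3: W B0 -> L0 miss  d=D]
4: R B1 -> L1 miss  d=-]
5: W B1 -> L1 hit  d=D]
6: W B0 -> L0 hit  d=D]
7: R B0 -> L0 hit  d=D]
8: R B0 -> L0 hit  d=D]
9: R B1 -> L1 hit  d=D]
10: W B4 -> L1 miss wb->B1  d=D]
11: W B3 -> L0 miss wb->B0  d=D]
12: W B1 -> L1 miss wb->B4  d=D]
13: R B2 -> L2 hit  d=-]
14: R B5 -> L2 miss  d=-]
15: W B3 -> L0 hit  d=D]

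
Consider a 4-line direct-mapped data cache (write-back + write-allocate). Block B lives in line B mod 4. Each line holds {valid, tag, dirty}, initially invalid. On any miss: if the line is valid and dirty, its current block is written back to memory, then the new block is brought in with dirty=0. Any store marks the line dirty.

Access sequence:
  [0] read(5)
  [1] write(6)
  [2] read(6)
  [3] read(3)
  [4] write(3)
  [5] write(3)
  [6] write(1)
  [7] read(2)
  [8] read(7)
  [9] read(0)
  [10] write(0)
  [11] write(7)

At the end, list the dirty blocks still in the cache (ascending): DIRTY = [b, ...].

DIRTY = [0, 1, 7]

0: R B5 -> L1 miss  d=-]
1: W B6 -> L2 miss  d=D]
2: R B6 -> L2 hit  d=D]
3: R B3 -> L3 miss  d=-]
4: W B3 -> L3 hit  d=D]
5: W B3 -> L3 hit  d=D]
6: W B1 -> L1 miss  d=D]
7: R B2 -> L2 miss wb->B6  d=-]
8: R B7 -> L3 miss wb->B3  d=-]
9: R B0 -> L0 miss  d=-]
10: W B0 -> L0 hit  d=D]
11: W B7 -> L3 hit  d=D]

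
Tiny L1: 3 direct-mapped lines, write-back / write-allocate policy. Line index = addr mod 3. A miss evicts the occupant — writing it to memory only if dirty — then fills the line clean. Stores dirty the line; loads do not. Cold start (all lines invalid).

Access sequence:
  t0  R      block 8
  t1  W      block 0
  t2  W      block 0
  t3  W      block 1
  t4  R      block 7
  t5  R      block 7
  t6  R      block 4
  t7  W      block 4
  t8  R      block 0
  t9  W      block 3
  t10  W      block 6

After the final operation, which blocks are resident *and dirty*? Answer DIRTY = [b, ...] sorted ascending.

  0 | R B8 → L2 miss [-]
  1 | W B0 → L0 miss [D]
  2 | W B0 → L0 hit [D]
  3 | W B1 → L1 miss [D]
  4 | R B7 → L1 miss wb→B1 [-]
  5 | R B7 → L1 hit [-]
  6 | R B4 → L1 miss [-]
  7 | W B4 → L1 hit [D]
  8 | R B0 → L0 hit [D]
  9 | W B3 → L0 miss wb→B0 [D]
  10 | W B6 → L0 miss wb→B3 [D]

DIRTY = [4, 6]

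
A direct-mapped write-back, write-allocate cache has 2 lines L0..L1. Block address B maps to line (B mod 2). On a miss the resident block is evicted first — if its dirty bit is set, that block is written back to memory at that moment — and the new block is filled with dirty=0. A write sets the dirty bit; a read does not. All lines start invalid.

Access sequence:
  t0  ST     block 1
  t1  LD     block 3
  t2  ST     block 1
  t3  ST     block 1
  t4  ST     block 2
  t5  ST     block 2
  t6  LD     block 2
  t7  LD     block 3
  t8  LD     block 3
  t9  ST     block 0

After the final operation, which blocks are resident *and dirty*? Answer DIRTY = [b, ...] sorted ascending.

  0 | W B1 → L1 miss [D]
  1 | R B3 → L1 miss wb→B1 [-]
  2 | W B1 → L1 miss [D]
  3 | W B1 → L1 hit [D]
  4 | W B2 → L0 miss [D]
  5 | W B2 → L0 hit [D]
  6 | R B2 → L0 hit [D]
  7 | R B3 → L1 miss wb→B1 [-]
  8 | R B3 → L1 hit [-]
  9 | W B0 → L0 miss wb→B2 [D]

DIRTY = [0]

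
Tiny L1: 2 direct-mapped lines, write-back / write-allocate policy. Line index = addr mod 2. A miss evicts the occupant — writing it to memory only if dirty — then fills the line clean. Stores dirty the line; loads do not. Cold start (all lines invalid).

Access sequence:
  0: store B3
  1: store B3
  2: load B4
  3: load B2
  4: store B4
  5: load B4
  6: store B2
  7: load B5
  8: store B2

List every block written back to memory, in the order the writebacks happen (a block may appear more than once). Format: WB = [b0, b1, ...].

WB = [4, 3]

0: W B3 -> L1 miss  d=D]
1: W B3 -> L1 hit  d=D]
2: R B4 -> L0 miss  d=-]
3: R B2 -> L0 miss  d=-]
4: W B4 -> L0 miss  d=D]
5: R B4 -> L0 hit  d=D]
6: W B2 -> L0 miss wb->B4  d=D]
7: R B5 -> L1 miss wb->B3  d=-]
8: W B2 -> L0 hit  d=D]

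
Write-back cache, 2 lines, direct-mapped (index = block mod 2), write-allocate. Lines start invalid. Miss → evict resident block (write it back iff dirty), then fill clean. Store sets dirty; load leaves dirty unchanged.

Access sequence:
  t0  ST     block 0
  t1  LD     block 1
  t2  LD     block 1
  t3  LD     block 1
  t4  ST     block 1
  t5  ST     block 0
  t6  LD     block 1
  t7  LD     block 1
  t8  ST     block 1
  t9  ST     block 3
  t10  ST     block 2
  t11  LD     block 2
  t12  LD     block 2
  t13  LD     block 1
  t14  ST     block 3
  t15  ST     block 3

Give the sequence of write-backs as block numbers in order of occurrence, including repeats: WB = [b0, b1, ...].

  0 | W B0 → L0 miss [D]
  1 | R B1 → L1 miss [-]
  2 | R B1 → L1 hit [-]
  3 | R B1 → L1 hit [-]
  4 | W B1 → L1 hit [D]
  5 | W B0 → L0 hit [D]
  6 | R B1 → L1 hit [D]
  7 | R B1 → L1 hit [D]
  8 | W B1 → L1 hit [D]
  9 | W B3 → L1 miss wb→B1 [D]
  10 | W B2 → L0 miss wb→B0 [D]
  11 | R B2 → L0 hit [D]
  12 | R B2 → L0 hit [D]
  13 | R B1 → L1 miss wb→B3 [-]
  14 | W B3 → L1 miss [D]
  15 | W B3 → L1 hit [D]

WB = [1, 0, 3]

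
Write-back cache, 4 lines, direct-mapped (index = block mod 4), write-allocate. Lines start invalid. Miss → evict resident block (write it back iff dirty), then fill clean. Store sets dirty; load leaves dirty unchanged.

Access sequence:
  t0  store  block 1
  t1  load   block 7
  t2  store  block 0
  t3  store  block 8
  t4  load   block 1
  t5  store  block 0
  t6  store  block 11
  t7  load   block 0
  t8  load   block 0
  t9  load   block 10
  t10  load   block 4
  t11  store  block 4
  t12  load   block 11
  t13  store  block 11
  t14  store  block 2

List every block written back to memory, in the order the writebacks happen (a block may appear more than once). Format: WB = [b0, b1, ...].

0: W B1 → L1 miss [D]
1: R B7 → L3 miss [-]
2: W B0 → L0 miss [D]
3: W B8 → L0 miss wb→B0 [D]
4: R B1 → L1 hit [D]
5: W B0 → L0 miss wb→B8 [D]
6: W B11 → L3 miss [D]
7: R B0 → L0 hit [D]
8: R B0 → L0 hit [D]
9: R B10 → L2 miss [-]
10: R B4 → L0 miss wb→B0 [-]
11: W B4 → L0 hit [D]
12: R B11 → L3 hit [D]
13: W B11 → L3 hit [D]
14: W B2 → L2 miss [D]

WB = [0, 8, 0]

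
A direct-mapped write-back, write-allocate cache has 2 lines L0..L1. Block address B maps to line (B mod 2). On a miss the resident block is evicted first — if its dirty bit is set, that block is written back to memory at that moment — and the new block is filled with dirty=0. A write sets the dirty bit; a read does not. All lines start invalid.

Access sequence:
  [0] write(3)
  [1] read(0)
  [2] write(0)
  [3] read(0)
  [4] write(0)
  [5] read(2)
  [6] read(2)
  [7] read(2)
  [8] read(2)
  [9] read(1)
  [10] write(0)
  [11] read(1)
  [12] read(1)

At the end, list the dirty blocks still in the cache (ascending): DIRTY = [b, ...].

  0 | W B3 → L1 miss [D]
  1 | R B0 → L0 miss [-]
  2 | W B0 → L0 hit [D]
  3 | R B0 → L0 hit [D]
  4 | W B0 → L0 hit [D]
  5 | R B2 → L0 miss wb→B0 [-]
  6 | R B2 → L0 hit [-]
  7 | R B2 → L0 hit [-]
  8 | R B2 → L0 hit [-]
  9 | R B1 → L1 miss wb→B3 [-]
  10 | W B0 → L0 miss [D]
  11 | R B1 → L1 hit [-]
  12 | R B1 → L1 hit [-]

DIRTY = [0]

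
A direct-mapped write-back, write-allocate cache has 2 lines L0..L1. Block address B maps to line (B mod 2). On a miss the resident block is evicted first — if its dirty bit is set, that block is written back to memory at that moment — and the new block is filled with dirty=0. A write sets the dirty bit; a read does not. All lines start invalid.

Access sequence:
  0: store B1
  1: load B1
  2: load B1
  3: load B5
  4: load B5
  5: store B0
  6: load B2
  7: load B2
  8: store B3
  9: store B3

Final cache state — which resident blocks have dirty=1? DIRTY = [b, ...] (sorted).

DIRTY = [3]

0: W B1 → L1 miss [D]
1: R B1 → L1 hit [D]
2: R B1 → L1 hit [D]
3: R B5 → L1 miss wb→B1 [-]
4: R B5 → L1 hit [-]
5: W B0 → L0 miss [D]
6: R B2 → L0 miss wb→B0 [-]
7: R B2 → L0 hit [-]
8: W B3 → L1 miss [D]
9: W B3 → L1 hit [D]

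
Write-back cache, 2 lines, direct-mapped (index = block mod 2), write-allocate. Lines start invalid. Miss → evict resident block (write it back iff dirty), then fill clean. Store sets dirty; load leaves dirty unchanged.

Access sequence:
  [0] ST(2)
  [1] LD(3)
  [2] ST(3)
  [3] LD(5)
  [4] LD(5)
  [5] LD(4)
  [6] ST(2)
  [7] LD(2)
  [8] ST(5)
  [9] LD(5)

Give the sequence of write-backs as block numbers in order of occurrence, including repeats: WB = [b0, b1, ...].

WB = [3, 2]

0: W B2 → L0 miss [D]
1: R B3 → L1 miss [-]
2: W B3 → L1 hit [D]
3: R B5 → L1 miss wb→B3 [-]
4: R B5 → L1 hit [-]
5: R B4 → L0 miss wb→B2 [-]
6: W B2 → L0 miss [D]
7: R B2 → L0 hit [D]
8: W B5 → L1 hit [D]
9: R B5 → L1 hit [D]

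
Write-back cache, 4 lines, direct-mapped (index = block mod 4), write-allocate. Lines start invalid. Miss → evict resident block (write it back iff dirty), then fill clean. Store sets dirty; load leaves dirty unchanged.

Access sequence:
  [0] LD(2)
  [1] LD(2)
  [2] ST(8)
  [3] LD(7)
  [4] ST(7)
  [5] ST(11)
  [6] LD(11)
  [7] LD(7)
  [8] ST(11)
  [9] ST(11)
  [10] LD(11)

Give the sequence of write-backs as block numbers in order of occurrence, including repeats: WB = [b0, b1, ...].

  0 | R B2 → L2 miss [-]
  1 | R B2 → L2 hit [-]
  2 | W B8 → L0 miss [D]
  3 | R B7 → L3 miss [-]
  4 | W B7 → L3 hit [D]
  5 | W B11 → L3 miss wb→B7 [D]
  6 | R B11 → L3 hit [D]
  7 | R B7 → L3 miss wb→B11 [-]
  8 | W B11 → L3 miss [D]
  9 | W B11 → L3 hit [D]
  10 | R B11 → L3 hit [D]

WB = [7, 11]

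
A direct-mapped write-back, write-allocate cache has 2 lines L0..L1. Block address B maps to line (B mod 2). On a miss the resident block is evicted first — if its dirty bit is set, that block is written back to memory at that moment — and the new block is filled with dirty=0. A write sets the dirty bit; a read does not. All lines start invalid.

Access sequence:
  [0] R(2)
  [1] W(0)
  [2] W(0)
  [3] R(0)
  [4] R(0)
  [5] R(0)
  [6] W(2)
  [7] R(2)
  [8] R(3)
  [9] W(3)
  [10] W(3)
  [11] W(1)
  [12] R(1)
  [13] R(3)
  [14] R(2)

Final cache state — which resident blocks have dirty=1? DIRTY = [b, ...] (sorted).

DIRTY = [2]

  0 | R B2 → L0 miss [-]
  1 | W B0 → L0 miss [D]
  2 | W B0 → L0 hit [D]
  3 | R B0 → L0 hit [D]
  4 | R B0 → L0 hit [D]
  5 | R B0 → L0 hit [D]
  6 | W B2 → L0 miss wb→B0 [D]
  7 | R B2 → L0 hit [D]
  8 | R B3 → L1 miss [-]
  9 | W B3 → L1 hit [D]
  10 | W B3 → L1 hit [D]
  11 | W B1 → L1 miss wb→B3 [D]
  12 | R B1 → L1 hit [D]
  13 | R B3 → L1 miss wb→B1 [-]
  14 | R B2 → L0 hit [D]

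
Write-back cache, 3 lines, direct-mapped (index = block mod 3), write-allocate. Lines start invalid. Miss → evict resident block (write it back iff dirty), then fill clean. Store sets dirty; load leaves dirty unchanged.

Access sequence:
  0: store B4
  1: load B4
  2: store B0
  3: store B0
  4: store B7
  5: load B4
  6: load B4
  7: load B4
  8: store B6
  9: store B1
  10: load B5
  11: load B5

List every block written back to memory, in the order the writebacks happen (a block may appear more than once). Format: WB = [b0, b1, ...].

0: W B4 -> L1 miss  d=D]
1: R B4 -> L1 hit  d=D]
2: W B0 -> L0 miss  d=D]
3: W B0 -> L0 hit  d=D]
4: W B7 -> L1 miss wb->B4  d=D]
5: R B4 -> L1 miss wb->B7  d=-]
6: R B4 -> L1 hit  d=-]
7: R B4 -> L1 hit  d=-]
8: W B6 -> L0 miss wb->B0  d=D]
9: W B1 -> L1 miss  d=D]
10: R B5 -> L2 miss  d=-]
11: R B5 -> L2 hit  d=-]

WB = [4, 7, 0]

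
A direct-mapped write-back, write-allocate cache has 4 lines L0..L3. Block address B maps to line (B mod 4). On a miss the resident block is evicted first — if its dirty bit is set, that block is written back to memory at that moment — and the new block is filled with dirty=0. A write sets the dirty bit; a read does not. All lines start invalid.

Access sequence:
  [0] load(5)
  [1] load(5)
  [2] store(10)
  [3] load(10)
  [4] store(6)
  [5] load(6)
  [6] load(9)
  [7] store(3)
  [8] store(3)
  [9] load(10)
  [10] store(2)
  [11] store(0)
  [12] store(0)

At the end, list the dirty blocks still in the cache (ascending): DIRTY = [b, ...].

0: R B5 → L1 miss [-]
1: R B5 → L1 hit [-]
2: W B10 → L2 miss [D]
3: R B10 → L2 hit [D]
4: W B6 → L2 miss wb→B10 [D]
5: R B6 → L2 hit [D]
6: R B9 → L1 miss [-]
7: W B3 → L3 miss [D]
8: W B3 → L3 hit [D]
9: R B10 → L2 miss wb→B6 [-]
10: W B2 → L2 miss [D]
11: W B0 → L0 miss [D]
12: W B0 → L0 hit [D]

DIRTY = [0, 2, 3]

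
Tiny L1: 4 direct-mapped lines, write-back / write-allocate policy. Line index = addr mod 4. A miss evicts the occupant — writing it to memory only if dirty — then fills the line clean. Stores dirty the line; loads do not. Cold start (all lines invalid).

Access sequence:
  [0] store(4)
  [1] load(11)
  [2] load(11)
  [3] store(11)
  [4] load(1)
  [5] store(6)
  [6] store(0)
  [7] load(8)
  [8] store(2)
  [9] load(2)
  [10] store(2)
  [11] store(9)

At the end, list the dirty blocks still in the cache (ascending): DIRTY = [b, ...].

DIRTY = [2, 9, 11]

0: W B4 → L0 miss [D]
1: R B11 → L3 miss [-]
2: R B11 → L3 hit [-]
3: W B11 → L3 hit [D]
4: R B1 → L1 miss [-]
5: W B6 → L2 miss [D]
6: W B0 → L0 miss wb→B4 [D]
7: R B8 → L0 miss wb→B0 [-]
8: W B2 → L2 miss wb→B6 [D]
9: R B2 → L2 hit [D]
10: W B2 → L2 hit [D]
11: W B9 → L1 miss [D]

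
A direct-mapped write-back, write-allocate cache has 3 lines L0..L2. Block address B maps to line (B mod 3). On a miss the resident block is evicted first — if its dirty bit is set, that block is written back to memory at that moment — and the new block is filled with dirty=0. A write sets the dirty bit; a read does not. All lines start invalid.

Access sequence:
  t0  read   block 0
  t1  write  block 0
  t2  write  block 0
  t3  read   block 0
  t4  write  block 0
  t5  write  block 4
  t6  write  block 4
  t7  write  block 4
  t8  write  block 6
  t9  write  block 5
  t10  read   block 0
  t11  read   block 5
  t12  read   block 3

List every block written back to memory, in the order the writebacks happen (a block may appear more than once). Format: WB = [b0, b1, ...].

0: R B0 -> L0 miss  d=-]
1: W B0 -> L0 hit  d=D]
2: W B0 -> L0 hit  d=D]
3: R B0 -> L0 hit  d=D]
4: W B0 -> L0 hit  d=D]
5: W B4 -> L1 miss  d=D]
6: W B4 -> L1 hit  d=D]
7: W B4 -> L1 hit  d=D]
8: W B6 -> L0 miss wb->B0  d=D]
9: W B5 -> L2 miss  d=D]
10: R B0 -> L0 miss wb->B6  d=-]
11: R B5 -> L2 hit  d=D]
12: R B3 -> L0 miss  d=-]

WB = [0, 6]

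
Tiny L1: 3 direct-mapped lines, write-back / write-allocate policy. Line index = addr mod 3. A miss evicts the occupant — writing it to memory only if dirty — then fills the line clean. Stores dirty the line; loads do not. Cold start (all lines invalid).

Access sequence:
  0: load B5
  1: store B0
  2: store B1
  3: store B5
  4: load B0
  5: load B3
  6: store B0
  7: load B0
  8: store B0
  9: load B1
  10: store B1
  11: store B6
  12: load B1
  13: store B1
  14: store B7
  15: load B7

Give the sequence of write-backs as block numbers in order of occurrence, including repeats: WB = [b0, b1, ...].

0: R B5 → L2 miss [-]
1: W B0 → L0 miss [D]
2: W B1 → L1 miss [D]
3: W B5 → L2 hit [D]
4: R B0 → L0 hit [D]
5: R B3 → L0 miss wb→B0 [-]
6: W B0 → L0 miss [D]
7: R B0 → L0 hit [D]
8: W B0 → L0 hit [D]
9: R B1 → L1 hit [D]
10: W B1 → L1 hit [D]
11: W B6 → L0 miss wb→B0 [D]
12: R B1 → L1 hit [D]
13: W B1 → L1 hit [D]
14: W B7 → L1 miss wb→B1 [D]
15: R B7 → L1 hit [D]

WB = [0, 0, 1]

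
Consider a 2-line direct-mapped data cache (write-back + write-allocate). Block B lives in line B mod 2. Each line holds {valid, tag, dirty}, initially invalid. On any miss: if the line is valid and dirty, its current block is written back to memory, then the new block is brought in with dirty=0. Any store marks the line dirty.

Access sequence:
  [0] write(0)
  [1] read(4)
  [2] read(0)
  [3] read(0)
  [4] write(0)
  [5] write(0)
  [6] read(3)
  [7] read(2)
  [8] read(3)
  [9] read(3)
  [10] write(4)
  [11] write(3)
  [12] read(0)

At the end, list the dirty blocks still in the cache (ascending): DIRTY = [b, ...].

0: W B0 → L0 miss [D]
1: R B4 → L0 miss wb→B0 [-]
2: R B0 → L0 miss [-]
3: R B0 → L0 hit [-]
4: W B0 → L0 hit [D]
5: W B0 → L0 hit [D]
6: R B3 → L1 miss [-]
7: R B2 → L0 miss wb→B0 [-]
8: R B3 → L1 hit [-]
9: R B3 → L1 hit [-]
10: W B4 → L0 miss [D]
11: W B3 → L1 hit [D]
12: R B0 → L0 miss wb→B4 [-]

DIRTY = [3]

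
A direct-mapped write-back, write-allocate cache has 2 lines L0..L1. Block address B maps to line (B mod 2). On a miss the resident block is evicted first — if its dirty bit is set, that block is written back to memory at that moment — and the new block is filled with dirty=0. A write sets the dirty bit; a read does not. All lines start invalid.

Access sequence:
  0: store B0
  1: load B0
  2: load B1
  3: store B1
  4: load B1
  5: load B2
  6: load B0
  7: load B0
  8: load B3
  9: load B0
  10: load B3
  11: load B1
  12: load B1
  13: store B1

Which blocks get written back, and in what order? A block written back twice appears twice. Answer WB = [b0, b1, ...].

WB = [0, 1]

  0 | W B0 → L0 miss [D]
  1 | R B0 → L0 hit [D]
  2 | R B1 → L1 miss [-]
  3 | W B1 → L1 hit [D]
  4 | R B1 → L1 hit [D]
  5 | R B2 → L0 miss wb→B0 [-]
  6 | R B0 → L0 miss [-]
  7 | R B0 → L0 hit [-]
  8 | R B3 → L1 miss wb→B1 [-]
  9 | R B0 → L0 hit [-]
  10 | R B3 → L1 hit [-]
  11 | R B1 → L1 miss [-]
  12 | R B1 → L1 hit [-]
  13 | W B1 → L1 hit [D]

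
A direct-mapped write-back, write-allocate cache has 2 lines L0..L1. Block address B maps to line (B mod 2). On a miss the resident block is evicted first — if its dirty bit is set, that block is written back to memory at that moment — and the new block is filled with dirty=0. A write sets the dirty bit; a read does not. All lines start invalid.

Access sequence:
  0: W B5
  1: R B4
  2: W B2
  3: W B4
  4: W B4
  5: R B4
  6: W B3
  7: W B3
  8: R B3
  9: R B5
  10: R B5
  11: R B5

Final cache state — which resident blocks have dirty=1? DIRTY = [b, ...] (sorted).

DIRTY = [4]

0: W B5 → L1 miss [D]
1: R B4 → L0 miss [-]
2: W B2 → L0 miss [D]
3: W B4 → L0 miss wb→B2 [D]
4: W B4 → L0 hit [D]
5: R B4 → L0 hit [D]
6: W B3 → L1 miss wb→B5 [D]
7: W B3 → L1 hit [D]
8: R B3 → L1 hit [D]
9: R B5 → L1 miss wb→B3 [-]
10: R B5 → L1 hit [-]
11: R B5 → L1 hit [-]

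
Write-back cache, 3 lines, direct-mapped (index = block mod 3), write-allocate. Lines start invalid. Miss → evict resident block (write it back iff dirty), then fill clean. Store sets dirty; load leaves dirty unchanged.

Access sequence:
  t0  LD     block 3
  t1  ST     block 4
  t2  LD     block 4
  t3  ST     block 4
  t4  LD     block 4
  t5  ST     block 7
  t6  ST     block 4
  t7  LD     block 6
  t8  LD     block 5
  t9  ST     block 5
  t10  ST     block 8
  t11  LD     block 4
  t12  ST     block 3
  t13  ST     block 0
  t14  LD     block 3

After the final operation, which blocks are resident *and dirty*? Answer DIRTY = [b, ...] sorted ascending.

0: R B3 -> L0 miss  d=-]
1: W B4 -> L1 miss  d=D]
2: R B4 -> L1 hit  d=D]
3: W B4 -> L1 hit  d=D]
4: R B4 -> L1 hit  d=D]
5: W B7 -> L1 miss wb->B4  d=D]
6: W B4 -> L1 miss wb->B7  d=D]
7: R B6 -> L0 miss  d=-]
8: R B5 -> L2 miss  d=-]
9: W B5 -> L2 hit  d=D]
10: W B8 -> L2 miss wb->B5  d=D]
11: R B4 -> L1 hit  d=D]
12: W B3 -> L0 miss  d=D]
13: W B0 -> L0 miss wb->B3  d=D]
14: R B3 -> L0 miss wb->B0  d=-]

DIRTY = [4, 8]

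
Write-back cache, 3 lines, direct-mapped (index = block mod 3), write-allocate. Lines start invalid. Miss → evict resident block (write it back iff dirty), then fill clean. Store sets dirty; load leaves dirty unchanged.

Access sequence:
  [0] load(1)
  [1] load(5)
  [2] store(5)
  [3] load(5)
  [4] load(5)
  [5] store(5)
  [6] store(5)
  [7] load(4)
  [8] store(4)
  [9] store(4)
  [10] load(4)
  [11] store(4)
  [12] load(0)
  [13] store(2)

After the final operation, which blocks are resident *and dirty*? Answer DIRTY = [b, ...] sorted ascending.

  0 | R B1 → L1 miss [-]
  1 | R B5 → L2 miss [-]
  2 | W B5 → L2 hit [D]
  3 | R B5 → L2 hit [D]
  4 | R B5 → L2 hit [D]
  5 | W B5 → L2 hit [D]
  6 | W B5 → L2 hit [D]
  7 | R B4 → L1 miss [-]
  8 | W B4 → L1 hit [D]
  9 | W B4 → L1 hit [D]
  10 | R B4 → L1 hit [D]
  11 | W B4 → L1 hit [D]
  12 | R B0 → L0 miss [-]
  13 | W B2 → L2 miss wb→B5 [D]

DIRTY = [2, 4]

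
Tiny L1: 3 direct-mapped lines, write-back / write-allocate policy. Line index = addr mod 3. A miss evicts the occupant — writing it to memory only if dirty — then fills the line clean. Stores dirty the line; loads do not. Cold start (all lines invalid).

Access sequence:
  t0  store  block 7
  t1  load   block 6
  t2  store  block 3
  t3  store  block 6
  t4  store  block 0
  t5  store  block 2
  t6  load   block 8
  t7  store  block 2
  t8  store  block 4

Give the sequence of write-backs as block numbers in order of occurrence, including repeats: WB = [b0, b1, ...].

0: W B7 → L1 miss [D]
1: R B6 → L0 miss [-]
2: W B3 → L0 miss [D]
3: W B6 → L0 miss wb→B3 [D]
4: W B0 → L0 miss wb→B6 [D]
5: W B2 → L2 miss [D]
6: R B8 → L2 miss wb→B2 [-]
7: W B2 → L2 miss [D]
8: W B4 → L1 miss wb→B7 [D]

WB = [3, 6, 2, 7]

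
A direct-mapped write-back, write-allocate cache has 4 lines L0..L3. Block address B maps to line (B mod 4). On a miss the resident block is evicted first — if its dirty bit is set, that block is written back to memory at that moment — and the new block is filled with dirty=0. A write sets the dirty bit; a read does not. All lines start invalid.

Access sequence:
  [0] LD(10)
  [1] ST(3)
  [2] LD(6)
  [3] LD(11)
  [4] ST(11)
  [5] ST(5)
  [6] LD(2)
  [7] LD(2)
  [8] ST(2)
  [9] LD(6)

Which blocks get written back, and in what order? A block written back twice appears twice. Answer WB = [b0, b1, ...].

WB = [3, 2]

  0 | R B10 → L2 miss [-]
  1 | W B3 → L3 miss [D]
  2 | R B6 → L2 miss [-]
  3 | R B11 → L3 miss wb→B3 [-]
  4 | W B11 → L3 hit [D]
  5 | W B5 → L1 miss [D]
  6 | R B2 → L2 miss [-]
  7 | R B2 → L2 hit [-]
  8 | W B2 → L2 hit [D]
  9 | R B6 → L2 miss wb→B2 [-]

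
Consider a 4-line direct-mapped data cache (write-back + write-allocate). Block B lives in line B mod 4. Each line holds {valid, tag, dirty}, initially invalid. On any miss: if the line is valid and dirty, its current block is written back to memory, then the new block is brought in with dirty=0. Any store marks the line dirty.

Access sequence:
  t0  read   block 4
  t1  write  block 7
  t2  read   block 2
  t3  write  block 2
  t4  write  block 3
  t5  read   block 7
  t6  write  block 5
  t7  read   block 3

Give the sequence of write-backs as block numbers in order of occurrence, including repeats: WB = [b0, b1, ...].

0: R B4 → L0 miss [-]
1: W B7 → L3 miss [D]
2: R B2 → L2 miss [-]
3: W B2 → L2 hit [D]
4: W B3 → L3 miss wb→B7 [D]
5: R B7 → L3 miss wb→B3 [-]
6: W B5 → L1 miss [D]
7: R B3 → L3 miss [-]

WB = [7, 3]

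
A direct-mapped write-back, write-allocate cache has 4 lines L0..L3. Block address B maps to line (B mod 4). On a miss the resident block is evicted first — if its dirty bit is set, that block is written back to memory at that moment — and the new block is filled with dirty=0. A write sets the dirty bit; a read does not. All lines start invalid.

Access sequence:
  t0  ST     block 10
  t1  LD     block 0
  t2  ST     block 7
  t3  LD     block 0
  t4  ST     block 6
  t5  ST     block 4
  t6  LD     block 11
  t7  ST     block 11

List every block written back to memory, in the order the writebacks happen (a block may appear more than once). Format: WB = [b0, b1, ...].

WB = [10, 7]

  0 | W B10 → L2 miss [D]
  1 | R B0 → L0 miss [-]
  2 | W B7 → L3 miss [D]
  3 | R B0 → L0 hit [-]
  4 | W B6 → L2 miss wb→B10 [D]
  5 | W B4 → L0 miss [D]
  6 | R B11 → L3 miss wb→B7 [-]
  7 | W B11 → L3 hit [D]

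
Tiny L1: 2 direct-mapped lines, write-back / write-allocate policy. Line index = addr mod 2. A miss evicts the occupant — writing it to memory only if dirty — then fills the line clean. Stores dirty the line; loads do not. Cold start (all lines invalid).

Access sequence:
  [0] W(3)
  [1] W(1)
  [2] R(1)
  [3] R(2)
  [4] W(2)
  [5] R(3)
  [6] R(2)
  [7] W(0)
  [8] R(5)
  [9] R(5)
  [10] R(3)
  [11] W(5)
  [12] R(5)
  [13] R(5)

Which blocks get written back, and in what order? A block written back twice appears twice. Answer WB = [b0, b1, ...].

  0 | W B3 → L1 miss [D]
  1 | W B1 → L1 miss wb→B3 [D]
  2 | R B1 → L1 hit [D]
  3 | R B2 → L0 miss [-]
  4 | W B2 → L0 hit [D]
  5 | R B3 → L1 miss wb→B1 [-]
  6 | R B2 → L0 hit [D]
  7 | W B0 → L0 miss wb→B2 [D]
  8 | R B5 → L1 miss [-]
  9 | R B5 → L1 hit [-]
  10 | R B3 → L1 miss [-]
  11 | W B5 → L1 miss [D]
  12 | R B5 → L1 hit [D]
  13 | R B5 → L1 hit [D]

WB = [3, 1, 2]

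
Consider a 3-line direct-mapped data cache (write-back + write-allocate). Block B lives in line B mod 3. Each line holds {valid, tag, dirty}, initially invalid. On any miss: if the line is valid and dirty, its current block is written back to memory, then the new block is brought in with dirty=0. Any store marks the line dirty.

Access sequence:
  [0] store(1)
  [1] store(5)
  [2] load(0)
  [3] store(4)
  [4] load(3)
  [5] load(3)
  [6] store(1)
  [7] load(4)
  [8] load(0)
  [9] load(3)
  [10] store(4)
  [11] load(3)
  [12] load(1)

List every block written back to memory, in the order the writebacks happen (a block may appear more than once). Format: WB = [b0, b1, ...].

WB = [1, 4, 1, 4]

0: W B1 -> L1 miss  d=D]
1: W B5 -> L2 miss  d=D]
2: R B0 -> L0 miss  d=-]
3: W B4 -> L1 miss wb->B1  d=D]
4: R B3 -> L0 miss  d=-]
5: R B3 -> L0 hit  d=-]
6: W B1 -> L1 miss wb->B4  d=D]
7: R B4 -> L1 miss wb->B1  d=-]
8: R B0 -> L0 miss  d=-]
9: R B3 -> L0 miss  d=-]
10: W B4 -> L1 hit  d=D]
11: R B3 -> L0 hit  d=-]
12: R B1 -> L1 miss wb->B4  d=-]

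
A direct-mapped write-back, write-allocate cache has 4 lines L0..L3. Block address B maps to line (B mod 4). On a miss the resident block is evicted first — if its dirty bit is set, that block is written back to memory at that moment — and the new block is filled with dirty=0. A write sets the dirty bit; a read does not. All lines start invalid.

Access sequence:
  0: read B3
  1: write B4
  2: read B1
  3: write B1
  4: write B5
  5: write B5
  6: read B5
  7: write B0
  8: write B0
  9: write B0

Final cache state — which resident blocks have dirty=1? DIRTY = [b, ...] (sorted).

DIRTY = [0, 5]

0: R B3 → L3 miss [-]
1: W B4 → L0 miss [D]
2: R B1 → L1 miss [-]
3: W B1 → L1 hit [D]
4: W B5 → L1 miss wb→B1 [D]
5: W B5 → L1 hit [D]
6: R B5 → L1 hit [D]
7: W B0 → L0 miss wb→B4 [D]
8: W B0 → L0 hit [D]
9: W B0 → L0 hit [D]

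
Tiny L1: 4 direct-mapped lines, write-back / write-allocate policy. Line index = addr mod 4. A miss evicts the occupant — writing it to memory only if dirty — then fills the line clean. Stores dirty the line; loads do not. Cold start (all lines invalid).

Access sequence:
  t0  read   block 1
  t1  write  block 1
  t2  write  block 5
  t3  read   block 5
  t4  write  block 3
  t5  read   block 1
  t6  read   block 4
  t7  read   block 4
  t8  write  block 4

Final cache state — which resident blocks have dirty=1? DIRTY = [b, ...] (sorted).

DIRTY = [3, 4]

  0 | R B1 → L1 miss [-]
  1 | W B1 → L1 hit [D]
  2 | W B5 → L1 miss wb→B1 [D]
  3 | R B5 → L1 hit [D]
  4 | W B3 → L3 miss [D]
  5 | R B1 → L1 miss wb→B5 [-]
  6 | R B4 → L0 miss [-]
  7 | R B4 → L0 hit [-]
  8 | W B4 → L0 hit [D]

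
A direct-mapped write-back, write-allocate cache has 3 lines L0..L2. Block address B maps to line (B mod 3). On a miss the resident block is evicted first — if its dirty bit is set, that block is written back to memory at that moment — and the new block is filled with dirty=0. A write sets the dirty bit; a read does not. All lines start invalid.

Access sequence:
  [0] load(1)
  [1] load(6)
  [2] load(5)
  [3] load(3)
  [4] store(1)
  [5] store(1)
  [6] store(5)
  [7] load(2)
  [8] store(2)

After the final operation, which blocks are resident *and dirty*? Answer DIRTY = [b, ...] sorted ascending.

0: R B1 → L1 miss [-]
1: R B6 → L0 miss [-]
2: R B5 → L2 miss [-]
3: R B3 → L0 miss [-]
4: W B1 → L1 hit [D]
5: W B1 → L1 hit [D]
6: W B5 → L2 hit [D]
7: R B2 → L2 miss wb→B5 [-]
8: W B2 → L2 hit [D]

DIRTY = [1, 2]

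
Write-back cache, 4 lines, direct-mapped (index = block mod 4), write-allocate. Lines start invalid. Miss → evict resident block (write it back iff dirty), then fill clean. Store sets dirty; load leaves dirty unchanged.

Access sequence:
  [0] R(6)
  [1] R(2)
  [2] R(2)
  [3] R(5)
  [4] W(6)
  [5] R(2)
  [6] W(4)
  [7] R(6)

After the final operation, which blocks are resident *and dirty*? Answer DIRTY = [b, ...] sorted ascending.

DIRTY = [4]

0: R B6 -> L2 miss  d=-]
1: R B2 -> L2 miss  d=-]
2: R B2 -> L2 hit  d=-]
3: R B5 -> L1 miss  d=-]
4: W B6 -> L2 miss  d=D]
5: R B2 -> L2 miss wb->B6  d=-]
6: W B4 -> L0 miss  d=D]
7: R B6 -> L2 miss  d=-]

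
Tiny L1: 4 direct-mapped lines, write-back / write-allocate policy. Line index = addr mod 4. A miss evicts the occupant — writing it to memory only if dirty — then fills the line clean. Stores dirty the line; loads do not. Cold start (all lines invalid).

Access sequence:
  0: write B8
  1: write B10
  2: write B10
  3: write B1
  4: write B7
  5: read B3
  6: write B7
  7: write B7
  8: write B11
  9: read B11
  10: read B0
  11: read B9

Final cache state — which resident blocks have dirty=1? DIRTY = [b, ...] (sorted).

DIRTY = [10, 11]

0: W B8 → L0 miss [D]
1: W B10 → L2 miss [D]
2: W B10 → L2 hit [D]
3: W B1 → L1 miss [D]
4: W B7 → L3 miss [D]
5: R B3 → L3 miss wb→B7 [-]
6: W B7 → L3 miss [D]
7: W B7 → L3 hit [D]
8: W B11 → L3 miss wb→B7 [D]
9: R B11 → L3 hit [D]
10: R B0 → L0 miss wb→B8 [-]
11: R B9 → L1 miss wb→B1 [-]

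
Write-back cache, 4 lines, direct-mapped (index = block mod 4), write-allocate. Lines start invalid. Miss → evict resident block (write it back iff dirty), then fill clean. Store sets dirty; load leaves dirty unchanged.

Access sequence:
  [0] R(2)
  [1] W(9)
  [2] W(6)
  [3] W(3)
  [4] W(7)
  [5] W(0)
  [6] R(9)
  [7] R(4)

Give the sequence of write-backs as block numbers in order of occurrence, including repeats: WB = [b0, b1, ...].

0: R B2 → L2 miss [-]
1: W B9 → L1 miss [D]
2: W B6 → L2 miss [D]
3: W B3 → L3 miss [D]
4: W B7 → L3 miss wb→B3 [D]
5: W B0 → L0 miss [D]
6: R B9 → L1 hit [D]
7: R B4 → L0 miss wb→B0 [-]

WB = [3, 0]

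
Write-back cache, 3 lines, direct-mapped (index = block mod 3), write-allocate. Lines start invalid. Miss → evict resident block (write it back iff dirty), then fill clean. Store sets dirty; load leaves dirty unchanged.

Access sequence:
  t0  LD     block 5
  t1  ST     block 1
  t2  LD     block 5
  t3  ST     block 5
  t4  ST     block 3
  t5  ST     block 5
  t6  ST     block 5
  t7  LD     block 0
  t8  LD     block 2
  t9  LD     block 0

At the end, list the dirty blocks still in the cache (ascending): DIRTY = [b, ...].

0: R B5 → L2 miss [-]
1: W B1 → L1 miss [D]
2: R B5 → L2 hit [-]
3: W B5 → L2 hit [D]
4: W B3 → L0 miss [D]
5: W B5 → L2 hit [D]
6: W B5 → L2 hit [D]
7: R B0 → L0 miss wb→B3 [-]
8: R B2 → L2 miss wb→B5 [-]
9: R B0 → L0 hit [-]

DIRTY = [1]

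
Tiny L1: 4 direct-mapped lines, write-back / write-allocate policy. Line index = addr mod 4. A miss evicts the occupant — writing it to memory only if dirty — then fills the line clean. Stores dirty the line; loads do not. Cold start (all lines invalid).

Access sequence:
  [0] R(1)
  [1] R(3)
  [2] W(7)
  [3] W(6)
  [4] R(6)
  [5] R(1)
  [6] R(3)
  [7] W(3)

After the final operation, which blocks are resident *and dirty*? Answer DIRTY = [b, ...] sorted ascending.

DIRTY = [3, 6]

0: R B1 → L1 miss [-]
1: R B3 → L3 miss [-]
2: W B7 → L3 miss [D]
3: W B6 → L2 miss [D]
4: R B6 → L2 hit [D]
5: R B1 → L1 hit [-]
6: R B3 → L3 miss wb→B7 [-]
7: W B3 → L3 hit [D]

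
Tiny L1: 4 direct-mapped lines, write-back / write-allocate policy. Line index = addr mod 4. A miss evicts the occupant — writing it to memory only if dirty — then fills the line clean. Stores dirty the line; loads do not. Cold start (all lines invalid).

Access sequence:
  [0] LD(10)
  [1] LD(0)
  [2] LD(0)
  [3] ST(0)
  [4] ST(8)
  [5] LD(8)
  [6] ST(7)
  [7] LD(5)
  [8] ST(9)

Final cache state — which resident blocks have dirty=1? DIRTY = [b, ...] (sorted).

0: R B10 -> L2 miss  d=-]
1: R B0 -> L0 miss  d=-]
2: R B0 -> L0 hit  d=-]
3: W B0 -> L0 hit  d=D]
4: W B8 -> L0 miss wb->B0  d=D]
5: R B8 -> L0 hit  d=D]
6: W B7 -> L3 miss  d=D]
7: R B5 -> L1 miss  d=-]
8: W B9 -> L1 miss  d=D]

DIRTY = [7, 8, 9]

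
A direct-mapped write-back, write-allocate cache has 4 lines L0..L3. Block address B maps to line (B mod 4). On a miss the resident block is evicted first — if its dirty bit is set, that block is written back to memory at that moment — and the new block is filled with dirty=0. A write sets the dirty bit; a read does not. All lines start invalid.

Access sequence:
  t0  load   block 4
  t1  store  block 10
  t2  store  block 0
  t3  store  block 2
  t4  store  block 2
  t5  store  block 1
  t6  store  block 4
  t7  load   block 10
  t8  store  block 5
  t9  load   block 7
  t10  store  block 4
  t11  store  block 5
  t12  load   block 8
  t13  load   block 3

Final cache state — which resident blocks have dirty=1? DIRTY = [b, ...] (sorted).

DIRTY = [5]

  0 | R B4 → L0 miss [-]
  1 | W B10 → L2 miss [D]
  2 | W B0 → L0 miss [D]
  3 | W B2 → L2 miss wb→B10 [D]
  4 | W B2 → L2 hit [D]
  5 | W B1 → L1 miss [D]
  6 | W B4 → L0 miss wb→B0 [D]
  7 | R B10 → L2 miss wb→B2 [-]
  8 | W B5 → L1 miss wb→B1 [D]
  9 | R B7 → L3 miss [-]
  10 | W B4 → L0 hit [D]
  11 | W B5 → L1 hit [D]
  12 | R B8 → L0 miss wb→B4 [-]
  13 | R B3 → L3 miss [-]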